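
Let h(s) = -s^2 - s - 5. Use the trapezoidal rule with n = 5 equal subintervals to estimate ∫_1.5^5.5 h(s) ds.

-88.76

Δs = (5.5 − 1.5)/5 = 0.8.
h(1.5) = -8.75, h(2.3) = -12.59, h(3.1) = -17.71, h(3.9) = -24.11, h(4.7) = -31.79, h(5.5) = -40.75.
T_5 = (Δs/2)·[h(s_0) + 2h(s_1) + ... + 2h(s_{4}) + h(s_5)].
Sum = -88.76.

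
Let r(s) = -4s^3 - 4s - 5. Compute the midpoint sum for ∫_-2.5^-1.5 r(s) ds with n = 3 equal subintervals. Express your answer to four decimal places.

Δs = (-1.5 − (-2.5))/3 = 1/3.
Midpoints: -7/3, -2, -5/3.
r(-7/3) = 1489/27, r(-2) = 35, r(-5/3) = 545/27.
Sum = Δs · [r(-7/3) + r(-2) + r(-5/3)].
Sum ≈ 36.7778.

36.7778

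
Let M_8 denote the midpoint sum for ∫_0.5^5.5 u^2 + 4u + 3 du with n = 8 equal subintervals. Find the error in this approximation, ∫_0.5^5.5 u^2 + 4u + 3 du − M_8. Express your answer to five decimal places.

Exact integral: ∫_0.5^5.5 f(u) du ≈ 130.4166667.
M_8 = 130.25390625.
Error ≈ 130.4166667 − 130.25390625 ≈ 0.16276.

0.16276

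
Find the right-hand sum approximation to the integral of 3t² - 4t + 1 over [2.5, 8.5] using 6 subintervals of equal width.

Δt = (8.5 − 2.5)/6 = 1.
Right endpoints: 3.5, 4.5, 5.5, 6.5, 7.5, 8.5.
f(3.5) = 23.75, f(4.5) = 43.75, f(5.5) = 69.75, f(6.5) = 101.75, f(7.5) = 139.75, f(8.5) = 183.75.
Sum = Δt · [f(3.5) + f(4.5) + f(5.5) + ...].
Sum = 562.5.

562.5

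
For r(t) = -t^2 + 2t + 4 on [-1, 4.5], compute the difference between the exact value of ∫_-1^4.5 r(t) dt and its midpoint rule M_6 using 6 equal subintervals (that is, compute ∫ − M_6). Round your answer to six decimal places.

Exact integral: ∫_-1^4.5 r(t) dt ≈ 10.54166667.
M_6 ≈ 10.92679398.
Error ≈ 10.54166667 − 10.92679398 ≈ -0.385127.

-0.385127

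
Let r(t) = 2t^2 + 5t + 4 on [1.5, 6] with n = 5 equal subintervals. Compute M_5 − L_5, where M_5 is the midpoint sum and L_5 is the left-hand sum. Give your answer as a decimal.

38.6775

M_5 = 243.5175.
L_5 = 204.84.
M_5 − L_5 = 38.6775.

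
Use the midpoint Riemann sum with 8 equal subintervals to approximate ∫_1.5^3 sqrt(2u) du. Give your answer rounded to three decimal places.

3.167

Δu = (3 − 1.5)/8 = 0.1875.
Midpoints: 1.59375, 1.78125, 1.96875, 2.15625, 2.34375, 2.53125, 2.71875, 2.90625.
f(1.59375) ≈ 1.785, f(1.78125) ≈ 1.887, f(1.96875) ≈ 1.984, f(2.15625) ≈ 2.077, f(2.34375) ≈ 2.165, f(2.53125) ≈ 2.250, f(2.71875) ≈ 2.332, f(2.90625) ≈ 2.411.
Sum = Δu · [f(1.59375) + f(1.78125) + f(1.96875) + ...].
Sum ≈ 3.167.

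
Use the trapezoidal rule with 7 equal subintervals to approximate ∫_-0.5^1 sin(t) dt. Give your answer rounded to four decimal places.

Δt = (1 − (-0.5))/7 = 3/14.
f(-0.5) ≈ -0.4794, f(-2/7) ≈ -0.2818, f(-1/14) ≈ -0.0714, f(1/7) ≈ 0.1424, f(5/14) ≈ 0.3496, f(4/7) ≈ 0.5408, f(11/14) ≈ 0.7073, f(1) ≈ 0.8415.
T_7 = (Δt/2)·[f(t_0) + 2f(t_1) + ... + 2f(t_{6}) + f(t_7)].
Sum ≈ 0.3360.

0.3360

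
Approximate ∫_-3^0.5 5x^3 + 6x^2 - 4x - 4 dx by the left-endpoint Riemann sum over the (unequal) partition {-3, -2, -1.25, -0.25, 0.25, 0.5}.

Subinterval widths: 1, 0.75, 1, 0.5, 0.25.
Left endpoints: -3, -2, -1.25, -0.25, 0.25.
f(-3) = -73, f(-2) = -12, f(-1.25) = 0.609375, f(-0.25) = -2.703125, f(0.25) = -4.546875.
Sum = Σ Δx_i · f(x_i).
Sum = -83.87890625.

-83.87890625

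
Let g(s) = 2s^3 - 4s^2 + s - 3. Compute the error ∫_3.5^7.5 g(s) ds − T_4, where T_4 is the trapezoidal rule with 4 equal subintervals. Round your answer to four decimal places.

-19.3333

Exact integral: ∫_3.5^7.5 g(s) ds ≈ 1011.666667.
T_4 = 1031.
Error ≈ 1011.666667 − 1031 ≈ -19.3333.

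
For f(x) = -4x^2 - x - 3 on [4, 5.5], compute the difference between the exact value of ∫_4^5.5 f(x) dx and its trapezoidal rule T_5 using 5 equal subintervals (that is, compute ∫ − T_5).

Exact integral: ∫_4^5.5 f(x) dx = -148.125.
T_5 = -148.215.
Error = -148.125 − (-148.215) = 0.09.

0.09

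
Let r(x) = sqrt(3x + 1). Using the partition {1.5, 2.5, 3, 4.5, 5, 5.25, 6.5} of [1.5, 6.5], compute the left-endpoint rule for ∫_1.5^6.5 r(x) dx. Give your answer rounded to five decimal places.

Subinterval widths: 1, 0.5, 1.5, 0.5, 0.25, 1.25.
Left endpoints: 1.5, 2.5, 3, 4.5, 5, 5.25.
r(1.5) ≈ 2.34521, r(2.5) ≈ 2.91548, r(3) ≈ 3.16228, r(4.5) ≈ 3.80789, r(5) ≈ 4.00000, r(5.25) ≈ 4.09268.
Sum = Σ Δx_i · r(x_i).
Sum ≈ 16.56615.

16.56615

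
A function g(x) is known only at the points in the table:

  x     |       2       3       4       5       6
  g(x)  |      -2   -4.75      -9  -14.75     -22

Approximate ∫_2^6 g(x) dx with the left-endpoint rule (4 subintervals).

-30.5

Δx = 1.
Sum = 1·[(-2) + (-4.75) + (-9) + (-14.75)] = -30.5.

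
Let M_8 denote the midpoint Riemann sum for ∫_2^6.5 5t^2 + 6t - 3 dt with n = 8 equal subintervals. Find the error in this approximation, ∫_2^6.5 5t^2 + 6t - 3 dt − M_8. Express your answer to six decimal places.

0.593262

Exact integral: ∫_2^6.5 f(t) dt = 545.625.
M_8 ≈ 545.03173828.
Error ≈ 545.625 − 545.03173828 ≈ 0.593262.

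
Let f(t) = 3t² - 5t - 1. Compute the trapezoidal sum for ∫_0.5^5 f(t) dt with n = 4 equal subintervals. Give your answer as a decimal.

61.34765625

Δt = (5 − 0.5)/4 = 1.125.
f(0.5) = -2.75, f(1.625) = -1.203125, f(2.75) = 7.9375, f(3.875) = 24.671875, f(5) = 49.
T_4 = (Δt/2)·[f(t_0) + 2f(t_1) + 2f(t_2) + 2f(t_3) + f(t_4)].
Sum = 61.34765625.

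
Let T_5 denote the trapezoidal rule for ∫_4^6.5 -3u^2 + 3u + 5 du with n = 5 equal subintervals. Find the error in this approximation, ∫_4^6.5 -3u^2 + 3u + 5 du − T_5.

0.3125

Exact integral: ∫_4^6.5 f(u) du = -158.75.
T_5 = -159.0625.
Error = -158.75 − (-159.0625) = 0.3125.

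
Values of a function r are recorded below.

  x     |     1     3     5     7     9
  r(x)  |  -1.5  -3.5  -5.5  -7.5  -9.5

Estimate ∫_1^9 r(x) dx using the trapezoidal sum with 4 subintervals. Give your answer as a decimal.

-44

Δx = 2.
T_4 = (2/2)·[(-1.5) + 2·(-3.5) + 2·(-5.5) + 2·(-7.5) + (-9.5)] = -44.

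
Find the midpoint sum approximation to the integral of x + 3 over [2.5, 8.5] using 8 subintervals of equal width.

Δx = (8.5 − 2.5)/8 = 0.75.
Midpoints: 2.875, 3.625, 4.375, 5.125, 5.875, 6.625, 7.375, 8.125.
f(2.875) = 5.875, f(3.625) = 6.625, f(4.375) = 7.375, f(5.125) = 8.125, f(5.875) = 8.875, f(6.625) = 9.625, f(7.375) = 10.375, f(8.125) = 11.125.
Sum = Δx · [f(2.875) + f(3.625) + f(4.375) + ...].
Sum = 51.

51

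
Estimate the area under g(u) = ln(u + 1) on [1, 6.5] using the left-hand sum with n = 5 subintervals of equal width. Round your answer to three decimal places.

7.462

Δu = (6.5 − 1)/5 = 1.1.
Left endpoints: 1, 2.1, 3.2, 4.3, 5.4.
g(1) ≈ 0.693, g(2.1) ≈ 1.131, g(3.2) ≈ 1.435, g(4.3) ≈ 1.668, g(5.4) ≈ 1.856.
Sum = Δu · [g(1) + g(2.1) + g(3.2) + g(4.3) + g(5.4)].
Sum ≈ 7.462.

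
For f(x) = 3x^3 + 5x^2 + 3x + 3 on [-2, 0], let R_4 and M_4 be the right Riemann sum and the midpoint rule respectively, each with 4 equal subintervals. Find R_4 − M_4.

R_4 = 3.5.
M_4 = 1.5.
R_4 − M_4 = 2.

2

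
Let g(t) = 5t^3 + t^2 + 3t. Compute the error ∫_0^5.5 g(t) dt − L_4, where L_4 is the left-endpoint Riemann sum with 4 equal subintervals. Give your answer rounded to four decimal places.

Exact integral: ∫_0^5.5 g(t) dt ≈ 1244.661458.
L_4 ≈ 713.829102.
Error ≈ 1244.661458 − 713.829102 ≈ 530.8324.

530.8324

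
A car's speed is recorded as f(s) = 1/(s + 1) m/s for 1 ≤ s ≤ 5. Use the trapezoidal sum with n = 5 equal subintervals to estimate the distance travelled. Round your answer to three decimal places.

Δs = (5 − 1)/5 = 0.8.
f(1) = 0.5, f(1.8) = 5/14, f(2.6) = 5/18, f(3.4) = 5/22, f(4.2) = 5/26, f(5) = 1/6.
T_5 = (Δs/2)·[f(s_0) + 2f(s_1) + ... + 2f(s_{4}) + f(s_5)].
Sum ≈ 1.110.

1.110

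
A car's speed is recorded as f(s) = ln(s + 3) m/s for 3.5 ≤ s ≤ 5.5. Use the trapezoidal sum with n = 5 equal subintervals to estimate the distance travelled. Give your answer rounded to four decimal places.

Δs = (5.5 − 3.5)/5 = 0.4.
f(3.5) ≈ 1.8718, f(3.9) ≈ 1.9315, f(4.3) ≈ 1.9879, f(4.7) ≈ 2.0412, f(5.1) ≈ 2.0919, f(5.5) ≈ 2.1401.
T_5 = (Δs/2)·[f(s_0) + 2f(s_1) + ... + 2f(s_{4}) + f(s_5)].
Sum ≈ 4.0234.

4.0234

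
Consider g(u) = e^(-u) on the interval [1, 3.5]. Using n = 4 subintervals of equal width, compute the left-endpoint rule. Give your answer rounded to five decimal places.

Δu = (3.5 − 1)/4 = 0.625.
Left endpoints: 1, 1.625, 2.25, 2.875.
g(1) ≈ 0.36788, g(1.625) ≈ 0.19691, g(2.25) ≈ 0.10540, g(2.875) ≈ 0.05642.
Sum = Δu · [g(1) + g(1.625) + g(2.25) + g(2.875)].
Sum ≈ 0.45413.

0.45413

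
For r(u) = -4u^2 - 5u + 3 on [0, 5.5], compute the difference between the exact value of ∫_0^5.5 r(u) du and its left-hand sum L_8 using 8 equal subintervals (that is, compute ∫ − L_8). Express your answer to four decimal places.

-49.3138

Exact integral: ∫_0^5.5 r(u) du ≈ -280.958333.
L_8 = -231.64453125.
Error ≈ -280.958333 − (-231.64453125) ≈ -49.3138.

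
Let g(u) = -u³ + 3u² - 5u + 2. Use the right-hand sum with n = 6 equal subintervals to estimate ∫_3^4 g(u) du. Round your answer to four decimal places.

Δu = (4 − 3)/6 = 1/6.
Right endpoints: 19/6, 10/3, 3.5, 11/3, 23/6, 4.
g(19/6) = -3349/216, g(10/3) = -496/27, g(3.5) = -21.625, g(11/3) = -683/27, g(23/6) = -6353/216, g(4) = -34.
Sum = Δu · [g(19/6) + g(10/3) + g(3.5) + ...].
Sum ≈ -24.0347.

-24.0347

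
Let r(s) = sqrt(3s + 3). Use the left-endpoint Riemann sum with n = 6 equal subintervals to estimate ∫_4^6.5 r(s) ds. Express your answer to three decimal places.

10.625

Δs = (6.5 − 4)/6 = 5/12.
Left endpoints: 4, 53/12, 29/6, 5.25, 17/3, 73/12.
r(4) ≈ 3.873, r(53/12) ≈ 4.031, r(29/6) ≈ 4.183, r(5.25) ≈ 4.330, r(17/3) ≈ 4.472, r(73/12) ≈ 4.610.
Sum = Δs · [r(4) + r(53/12) + r(29/6) + ...].
Sum ≈ 10.625.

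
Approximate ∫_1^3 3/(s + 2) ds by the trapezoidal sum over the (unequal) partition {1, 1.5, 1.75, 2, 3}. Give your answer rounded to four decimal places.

Subinterval widths: 0.5, 0.25, 0.25, 1.
f(1) = 1, f(1.5) = 6/7, f(1.75) = 0.8, f(2) = 0.75, f(3) = 0.6.
On each subinterval the trapezoid contributes (Δs_i/2)·[f(s_{i-1}) + f(s_i)].
Sum ≈ 1.5402.

1.5402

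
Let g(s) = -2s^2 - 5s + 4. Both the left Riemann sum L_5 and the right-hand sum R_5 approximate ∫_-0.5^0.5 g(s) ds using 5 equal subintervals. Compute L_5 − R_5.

L_5 = 4.32.
R_5 = 3.32.
L_5 − R_5 = 1.

1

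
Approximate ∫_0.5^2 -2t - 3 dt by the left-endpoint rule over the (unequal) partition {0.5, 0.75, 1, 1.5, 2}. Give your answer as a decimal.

Subinterval widths: 0.25, 0.25, 0.5, 0.5.
Left endpoints: 0.5, 0.75, 1, 1.5.
f(0.5) = -4, f(0.75) = -4.5, f(1) = -5, f(1.5) = -6.
Sum = Σ Δt_i · f(t_i).
Sum = -7.625.

-7.625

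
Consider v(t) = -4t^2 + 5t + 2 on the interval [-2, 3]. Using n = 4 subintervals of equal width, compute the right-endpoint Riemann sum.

-26.25

Δt = (3 − (-2))/4 = 1.25.
Right endpoints: -0.75, 0.5, 1.75, 3.
v(-0.75) = -4, v(0.5) = 3.5, v(1.75) = -1.5, v(3) = -19.
Sum = Δt · [v(-0.75) + v(0.5) + v(1.75) + v(3)].
Sum = -26.25.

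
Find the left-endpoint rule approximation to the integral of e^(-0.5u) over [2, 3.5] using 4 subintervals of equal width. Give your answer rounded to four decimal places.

Δu = (3.5 − 2)/4 = 0.375.
Left endpoints: 2, 2.375, 2.75, 3.125.
f(2) ≈ 0.3679, f(2.375) ≈ 0.3050, f(2.75) ≈ 0.2528, f(3.125) ≈ 0.2096.
Sum = Δu · [f(2) + f(2.375) + f(2.75) + f(3.125)].
Sum ≈ 0.4257.

0.4257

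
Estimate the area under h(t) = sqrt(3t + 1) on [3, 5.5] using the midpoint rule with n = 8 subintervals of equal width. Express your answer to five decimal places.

9.24158

Δt = (5.5 − 3)/8 = 0.3125.
Midpoints: 3.15625, 3.46875, 3.78125, 4.09375, 4.40625, 4.71875, 5.03125, 5.34375.
h(3.15625) ≈ 3.23554, h(3.46875) ≈ 3.37731, h(3.78125) ≈ 3.51337, h(4.09375) ≈ 3.64434, h(4.40625) ≈ 3.77078, h(4.71875) ≈ 3.89310, h(5.03125) ≈ 4.01170, h(5.34375) ≈ 4.12689.
Sum = Δt · [h(3.15625) + h(3.46875) + h(3.78125) + ...].
Sum ≈ 9.24158.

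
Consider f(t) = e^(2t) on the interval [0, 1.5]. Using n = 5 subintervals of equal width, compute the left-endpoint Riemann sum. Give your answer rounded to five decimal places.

6.96452

Δt = (1.5 − 0)/5 = 0.3.
Left endpoints: 0, 0.3, 0.6, 0.9, 1.2.
f(0) ≈ 1.00000, f(0.3) ≈ 1.82212, f(0.6) ≈ 3.32012, f(0.9) ≈ 6.04965, f(1.2) ≈ 11.02318.
Sum = Δt · [f(0) + f(0.3) + f(0.6) + f(0.9) + f(1.2)].
Sum ≈ 6.96452.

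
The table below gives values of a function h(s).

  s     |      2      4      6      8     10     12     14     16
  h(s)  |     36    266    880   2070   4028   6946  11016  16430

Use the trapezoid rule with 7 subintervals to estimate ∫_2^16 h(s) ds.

66878

Δs = 2.
T_7 = (2/2)·[36 + 2·266 + 2·880 + 2·2070 + 2·4028 + 2·6946 + 2·11016 + 16430] = 66878.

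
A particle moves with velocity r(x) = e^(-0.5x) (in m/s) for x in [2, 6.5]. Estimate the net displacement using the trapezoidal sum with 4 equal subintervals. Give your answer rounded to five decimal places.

0.67547

Δx = (6.5 − 2)/4 = 1.125.
r(2) ≈ 0.36788, r(3.125) ≈ 0.20961, r(4.25) ≈ 0.11943, r(5.375) ≈ 0.06805, r(6.5) ≈ 0.03877.
T_4 = (Δx/2)·[r(x_0) + 2r(x_1) + 2r(x_2) + 2r(x_3) + r(x_4)].
Sum ≈ 0.67547.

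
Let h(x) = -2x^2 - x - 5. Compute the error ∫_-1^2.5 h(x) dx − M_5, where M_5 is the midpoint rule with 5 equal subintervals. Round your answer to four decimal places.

Exact integral: ∫_-1^2.5 h(x) dx ≈ -31.208333.
M_5 = -30.9225.
Error ≈ -31.208333 − (-30.9225) ≈ -0.2858.

-0.2858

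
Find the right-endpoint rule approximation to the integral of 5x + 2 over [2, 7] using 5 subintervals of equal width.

135

Δx = (7 − 2)/5 = 1.
Right endpoints: 3, 4, 5, 6, 7.
f(3) = 17, f(4) = 22, f(5) = 27, f(6) = 32, f(7) = 37.
Sum = Δx · [f(3) + f(4) + f(5) + f(6) + f(7)].
Sum = 135.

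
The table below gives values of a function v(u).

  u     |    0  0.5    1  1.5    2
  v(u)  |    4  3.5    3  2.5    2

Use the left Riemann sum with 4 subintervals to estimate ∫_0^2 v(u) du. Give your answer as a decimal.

6.5

Δu = 0.5.
Sum = 0.5·[4 + 3.5 + 3 + 2.5] = 6.5.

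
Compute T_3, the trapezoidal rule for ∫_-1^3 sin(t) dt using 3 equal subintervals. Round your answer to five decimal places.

Δt = (3 − (-1))/3 = 4/3.
f(-1) ≈ -0.84147, f(1/3) ≈ 0.32719, f(5/3) ≈ 0.99541, f(3) ≈ 0.14112.
T_3 = (Δt/2)·[f(t_0) + 2f(t_1) + 2f(t_2) + f(t_3)].
Sum ≈ 1.29657.

1.29657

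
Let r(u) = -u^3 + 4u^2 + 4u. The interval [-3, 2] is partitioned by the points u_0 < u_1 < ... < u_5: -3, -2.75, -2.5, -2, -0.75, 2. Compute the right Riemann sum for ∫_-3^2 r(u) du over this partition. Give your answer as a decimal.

69.2578125

Subinterval widths: 0.25, 0.25, 0.5, 1.25, 2.75.
Right endpoints: -2.75, -2.5, -2, -0.75, 2.
r(-2.75) = 40.046875, r(-2.5) = 30.625, r(-2) = 16, r(-0.75) = -0.328125, r(2) = 16.
Sum = Σ Δu_i · r(u_i).
Sum = 69.2578125.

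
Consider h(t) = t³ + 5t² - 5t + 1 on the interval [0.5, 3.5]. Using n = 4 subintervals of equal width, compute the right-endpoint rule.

Δt = (3.5 − 0.5)/4 = 0.75.
Right endpoints: 1.25, 2, 2.75, 3.5.
h(1.25) = 4.515625, h(2) = 19, h(2.75) = 45.859375, h(3.5) = 87.625.
Sum = Δt · [h(1.25) + h(2) + h(2.75) + h(3.5)].
Sum = 117.75.

117.75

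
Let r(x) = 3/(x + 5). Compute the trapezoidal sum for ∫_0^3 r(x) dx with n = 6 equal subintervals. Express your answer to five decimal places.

Δx = (3 − 0)/6 = 0.5.
r(0) = 0.6, r(0.5) = 6/11, r(1) = 0.5, r(1.5) = 6/13, r(2) = 3/7, r(2.5) = 0.4, r(3) = 0.375.
T_6 = (Δx/2)·[r(x_0) + 2r(x_1) + ... + 2r(x_{5}) + r(x_6)].
Sum ≈ 1.41153.

1.41153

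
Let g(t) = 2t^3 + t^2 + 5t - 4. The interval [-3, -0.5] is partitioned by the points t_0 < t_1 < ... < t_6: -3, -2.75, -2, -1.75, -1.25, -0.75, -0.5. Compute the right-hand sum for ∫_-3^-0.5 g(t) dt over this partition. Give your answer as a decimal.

Subinterval widths: 0.25, 0.75, 0.25, 0.5, 0.5, 0.25.
Right endpoints: -2.75, -2, -1.75, -1.25, -0.75, -0.5.
g(-2.75) = -51.78125, g(-2) = -26, g(-1.75) = -20.40625, g(-1.25) = -12.59375, g(-0.75) = -8.03125, g(-0.5) = -6.5.
Sum = Σ Δt_i · g(t_i).
Sum = -49.484375.

-49.484375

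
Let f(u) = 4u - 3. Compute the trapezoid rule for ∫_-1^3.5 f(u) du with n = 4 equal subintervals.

Δu = (3.5 − (-1))/4 = 1.125.
f(-1) = -7, f(0.125) = -2.5, f(1.25) = 2, f(2.375) = 6.5, f(3.5) = 11.
T_4 = (Δu/2)·[f(u_0) + 2f(u_1) + 2f(u_2) + 2f(u_3) + f(u_4)].
Sum = 9.

9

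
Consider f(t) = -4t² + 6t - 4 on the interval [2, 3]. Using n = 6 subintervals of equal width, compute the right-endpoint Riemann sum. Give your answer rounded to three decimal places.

-15.519

Δt = (3 − 2)/6 = 1/6.
Right endpoints: 13/6, 7/3, 2.5, 8/3, 17/6, 3.
f(13/6) = -88/9, f(7/3) = -106/9, f(2.5) = -14, f(8/3) = -148/9, f(17/6) = -172/9, f(3) = -22.
Sum = Δt · [f(13/6) + f(7/3) + f(2.5) + ...].
Sum ≈ -15.519.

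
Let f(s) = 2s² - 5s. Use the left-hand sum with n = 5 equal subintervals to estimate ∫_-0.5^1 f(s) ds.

Δs = (1 − (-0.5))/5 = 0.3.
Left endpoints: -0.5, -0.2, 0.1, 0.4, 0.7.
f(-0.5) = 3, f(-0.2) = 1.08, f(0.1) = -0.48, f(0.4) = -1.68, f(0.7) = -2.52.
Sum = Δs · [f(-0.5) + f(-0.2) + f(0.1) + f(0.4) + f(0.7)].
Sum = -0.18.

-0.18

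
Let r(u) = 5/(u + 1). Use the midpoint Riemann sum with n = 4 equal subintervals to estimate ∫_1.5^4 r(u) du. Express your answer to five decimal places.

3.45610

Δu = (4 − 1.5)/4 = 0.625.
Midpoints: 1.8125, 2.4375, 3.0625, 3.6875.
r(1.8125) = 16/9, r(2.4375) = 16/11, r(3.0625) = 16/13, r(3.6875) = 16/15.
Sum = Δu · [r(1.8125) + r(2.4375) + r(3.0625) + r(3.6875)].
Sum ≈ 3.45610.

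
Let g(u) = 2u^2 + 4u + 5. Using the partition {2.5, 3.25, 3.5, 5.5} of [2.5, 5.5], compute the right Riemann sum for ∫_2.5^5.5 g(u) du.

215.21875

Subinterval widths: 0.75, 0.25, 2.
Right endpoints: 3.25, 3.5, 5.5.
g(3.25) = 39.125, g(3.5) = 43.5, g(5.5) = 87.5.
Sum = Σ Δu_i · g(u_i).
Sum = 215.21875.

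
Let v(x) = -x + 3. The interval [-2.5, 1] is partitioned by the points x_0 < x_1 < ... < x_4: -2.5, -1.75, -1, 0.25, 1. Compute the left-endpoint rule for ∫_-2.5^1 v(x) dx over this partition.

Subinterval widths: 0.75, 0.75, 1.25, 0.75.
Left endpoints: -2.5, -1.75, -1, 0.25.
v(-2.5) = 5.5, v(-1.75) = 4.75, v(-1) = 4, v(0.25) = 2.75.
Sum = Σ Δx_i · v(x_i).
Sum = 14.75.

14.75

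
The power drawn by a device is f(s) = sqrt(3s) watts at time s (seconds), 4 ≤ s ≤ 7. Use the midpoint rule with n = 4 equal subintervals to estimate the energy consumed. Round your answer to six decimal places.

Δs = (7 − 4)/4 = 0.75.
Midpoints: 4.375, 5.125, 5.875, 6.625.
f(4.375) ≈ 3.622844, f(5.125) ≈ 3.921097, f(5.875) ≈ 4.198214, f(6.625) ≈ 4.458139.
Sum = Δs · [f(4.375) + f(5.125) + f(5.875) + f(6.625)].
Sum ≈ 12.150220.

12.150220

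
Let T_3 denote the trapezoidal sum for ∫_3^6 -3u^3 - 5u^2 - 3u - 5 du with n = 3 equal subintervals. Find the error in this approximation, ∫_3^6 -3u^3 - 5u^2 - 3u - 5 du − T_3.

22.75

Exact integral: ∫_3^6 f(u) du = -1281.75.
T_3 = -1304.5.
Error = -1281.75 − (-1304.5) = 22.75.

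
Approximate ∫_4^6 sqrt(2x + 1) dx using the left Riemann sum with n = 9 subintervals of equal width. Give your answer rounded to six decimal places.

Δx = (6 − 4)/9 = 2/9.
Left endpoints: 4, 38/9, 40/9, 14/3, 44/9, 46/9, 16/3, 50/9, 52/9.
f(4) ≈ 3.000000, f(38/9) ≈ 3.073181, f(40/9) ≈ 3.144660, f(14/3) ≈ 3.214550, f(44/9) ≈ 3.282953, f(46/9) ≈ 3.349959, f(16/3) ≈ 3.415650, f(50/9) ≈ 3.480102, f(52/9) ≈ 3.543382.
Sum = Δx · [f(4) + f(38/9) + f(40/9) + ...].
Sum ≈ 6.556542.

6.556542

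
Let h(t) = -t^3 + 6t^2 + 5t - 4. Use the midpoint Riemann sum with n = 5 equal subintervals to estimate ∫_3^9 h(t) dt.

Δt = (9 − 3)/5 = 1.2.
Midpoints: 3.6, 4.8, 6, 7.2, 8.4.
h(3.6) = 45.104, h(4.8) = 47.648, h(6) = 26, h(7.2) = -30.208, h(8.4) = -131.344.
Sum = Δt · [h(3.6) + h(4.8) + h(6) + h(7.2) + h(8.4)].
Sum = -51.36.

-51.36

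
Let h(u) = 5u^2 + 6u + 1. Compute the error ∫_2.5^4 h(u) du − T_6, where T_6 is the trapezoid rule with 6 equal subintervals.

-0.078125

Exact integral: ∫_2.5^4 h(u) du = 111.375.
T_6 = 111.453125.
Error = 111.375 − 111.453125 = -0.078125.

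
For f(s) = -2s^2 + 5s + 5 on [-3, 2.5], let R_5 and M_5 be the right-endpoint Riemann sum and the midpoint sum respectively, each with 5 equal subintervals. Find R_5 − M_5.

R_5 = 8.14.
M_5 = -6.6825.
R_5 − M_5 = 14.8225.

14.8225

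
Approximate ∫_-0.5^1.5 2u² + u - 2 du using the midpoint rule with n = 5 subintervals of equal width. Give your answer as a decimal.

-0.72

Δu = (1.5 − (-0.5))/5 = 0.4.
Midpoints: -0.3, 0.1, 0.5, 0.9, 1.3.
f(-0.3) = -2.12, f(0.1) = -1.88, f(0.5) = -1, f(0.9) = 0.52, f(1.3) = 2.68.
Sum = Δu · [f(-0.3) + f(0.1) + f(0.5) + f(0.9) + f(1.3)].
Sum = -0.72.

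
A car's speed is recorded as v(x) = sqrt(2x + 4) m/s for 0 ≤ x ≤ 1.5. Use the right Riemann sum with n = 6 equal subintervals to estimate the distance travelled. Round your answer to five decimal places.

3.58684

Δx = (1.5 − 0)/6 = 0.25.
Right endpoints: 0.25, 0.5, 0.75, 1, 1.25, 1.5.
v(0.25) ≈ 2.12132, v(0.5) ≈ 2.23607, v(0.75) ≈ 2.34521, v(1) ≈ 2.44949, v(1.25) ≈ 2.54951, v(1.5) ≈ 2.64575.
Sum = Δx · [v(0.25) + v(0.5) + v(0.75) + ...].
Sum ≈ 3.58684.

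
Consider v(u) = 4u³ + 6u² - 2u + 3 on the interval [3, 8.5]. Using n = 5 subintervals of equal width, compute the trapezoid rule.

6349.75

Δu = (8.5 − 3)/5 = 1.1.
v(3) = 159, v(4.1) = 371.344, v(5.2) = 717.272, v(6.3) = 1228.728, v(7.4) = 1937.656, v(8.5) = 2876.
T_5 = (Δu/2)·[v(u_0) + 2v(u_1) + ... + 2v(u_{4}) + v(u_5)].
Sum = 6349.75.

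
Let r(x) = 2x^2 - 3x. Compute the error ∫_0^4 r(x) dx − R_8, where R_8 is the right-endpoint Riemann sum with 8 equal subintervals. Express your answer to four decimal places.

-5.3333

Exact integral: ∫_0^4 r(x) dx ≈ 18.666667.
R_8 = 24.
Error ≈ 18.666667 − 24 ≈ -5.3333.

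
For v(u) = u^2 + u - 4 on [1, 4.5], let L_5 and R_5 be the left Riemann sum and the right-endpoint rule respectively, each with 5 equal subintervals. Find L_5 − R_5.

-15.925

L_5 = 17.99.
R_5 = 33.915.
L_5 − R_5 = -15.925.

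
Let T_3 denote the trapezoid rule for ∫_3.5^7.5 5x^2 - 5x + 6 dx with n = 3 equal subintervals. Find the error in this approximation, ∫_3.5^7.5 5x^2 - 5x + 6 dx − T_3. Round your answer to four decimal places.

-5.9259

Exact integral: ∫_3.5^7.5 f(x) dx ≈ 545.666667.
T_3 ≈ 551.592593.
Error ≈ 545.666667 − 551.592593 ≈ -5.9259.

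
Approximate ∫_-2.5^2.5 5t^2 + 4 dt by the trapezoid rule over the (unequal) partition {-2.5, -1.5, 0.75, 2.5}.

86.875

Subinterval widths: 1, 2.25, 1.75.
f(-2.5) = 35.25, f(-1.5) = 15.25, f(0.75) = 6.8125, f(2.5) = 35.25.
On each subinterval the trapezoid contributes (Δt_i/2)·[f(t_{i-1}) + f(t_i)].
Sum = 86.875.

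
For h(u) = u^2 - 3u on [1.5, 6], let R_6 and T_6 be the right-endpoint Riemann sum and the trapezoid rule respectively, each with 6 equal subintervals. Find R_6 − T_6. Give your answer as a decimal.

7.59375

R_6 = 28.265625.
T_6 = 20.671875.
R_6 − T_6 = 7.59375.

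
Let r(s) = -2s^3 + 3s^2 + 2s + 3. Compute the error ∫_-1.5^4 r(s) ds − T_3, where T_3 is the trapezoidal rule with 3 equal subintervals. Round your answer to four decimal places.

13.8646

Exact integral: ∫_-1.5^4 r(s) ds = -27.84375.
T_3 ≈ -41.708333.
Error ≈ -27.84375 − (-41.708333) ≈ 13.8646.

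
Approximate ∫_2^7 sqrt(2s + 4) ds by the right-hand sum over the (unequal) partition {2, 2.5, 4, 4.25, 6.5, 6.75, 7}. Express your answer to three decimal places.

Subinterval widths: 0.5, 1.5, 0.25, 2.25, 0.25, 0.25.
Right endpoints: 2.5, 4, 4.25, 6.5, 6.75, 7.
f(2.5) ≈ 3.000, f(4) ≈ 3.464, f(4.25) ≈ 3.536, f(6.5) ≈ 4.123, f(6.75) ≈ 4.183, f(7) ≈ 4.243.
Sum = Σ Δs_i · f(s_i).
Sum ≈ 18.964.

18.964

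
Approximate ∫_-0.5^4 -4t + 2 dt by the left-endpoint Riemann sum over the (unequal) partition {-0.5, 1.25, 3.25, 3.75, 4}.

-7.75

Subinterval widths: 1.75, 2, 0.5, 0.25.
Left endpoints: -0.5, 1.25, 3.25, 3.75.
f(-0.5) = 4, f(1.25) = -3, f(3.25) = -11, f(3.75) = -13.
Sum = Σ Δt_i · f(t_i).
Sum = -7.75.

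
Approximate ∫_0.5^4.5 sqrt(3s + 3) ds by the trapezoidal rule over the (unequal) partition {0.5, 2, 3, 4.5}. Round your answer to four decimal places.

12.7176

Subinterval widths: 1.5, 1, 1.5.
f(0.5) ≈ 2.1213, f(2) ≈ 3.0000, f(3) ≈ 3.4641, f(4.5) ≈ 4.0620.
On each subinterval the trapezoid contributes (Δs_i/2)·[f(s_{i-1}) + f(s_i)].
Sum ≈ 12.7176.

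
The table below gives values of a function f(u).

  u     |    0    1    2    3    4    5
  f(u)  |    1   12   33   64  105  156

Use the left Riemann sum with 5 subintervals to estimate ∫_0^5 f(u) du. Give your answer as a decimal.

Δu = 1.
Sum = 1·[1 + 12 + 33 + 64 + 105] = 215.

215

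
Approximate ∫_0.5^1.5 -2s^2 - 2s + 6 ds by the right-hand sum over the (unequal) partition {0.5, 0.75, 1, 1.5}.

Subinterval widths: 0.25, 0.25, 0.5.
Right endpoints: 0.75, 1, 1.5.
f(0.75) = 3.375, f(1) = 2, f(1.5) = -1.5.
Sum = Σ Δs_i · f(s_i).
Sum = 0.59375.

0.59375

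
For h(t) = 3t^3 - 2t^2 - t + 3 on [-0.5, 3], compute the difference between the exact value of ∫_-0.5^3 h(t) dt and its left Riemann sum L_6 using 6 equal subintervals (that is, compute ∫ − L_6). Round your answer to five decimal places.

Exact integral: ∫_-0.5^3 h(t) dt ≈ 48.7447917.
L_6 ≈ 32.9714988.
Error ≈ 48.7447917 − 32.9714988 ≈ 15.77329.

15.77329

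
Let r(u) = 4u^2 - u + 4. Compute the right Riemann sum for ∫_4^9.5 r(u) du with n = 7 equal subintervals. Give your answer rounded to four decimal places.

Δu = (9.5 − 4)/7 = 11/14.
Right endpoints: 67/14, 39/7, 89/14, 50/7, 111/14, 61/7, 9.5.
r(67/14) = 8901/98, r(39/7) = 6007/49, r(89/14) = 15611/98, r(50/7) = 9846/49, r(111/14) = 24257/98, r(61/7) = 14653/49, r(9.5) = 355.5.
Sum = Δu · [r(67/14) + r(39/7) + r(89/14) + ...].
Sum ≈ 1159.4898.

1159.4898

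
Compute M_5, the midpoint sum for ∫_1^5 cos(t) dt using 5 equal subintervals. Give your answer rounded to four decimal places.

-1.8493

Δt = (5 − 1)/5 = 0.8.
Midpoints: 1.4, 2.2, 3, 3.8, 4.6.
f(1.4) ≈ 0.1700, f(2.2) ≈ -0.5885, f(3) ≈ -0.9900, f(3.8) ≈ -0.7910, f(4.6) ≈ -0.1122.
Sum = Δt · [f(1.4) + f(2.2) + f(3) + f(3.8) + f(4.6)].
Sum ≈ -1.8493.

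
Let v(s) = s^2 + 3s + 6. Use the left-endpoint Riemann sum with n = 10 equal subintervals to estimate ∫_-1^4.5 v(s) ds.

83.029375

Δs = (4.5 − (-1))/10 = 0.55.
Left endpoints: -1, -0.45, 0.1, 0.65, 1.2, 1.75, 2.3, 2.85, 3.4, 3.95.
v(-1) = 4, v(-0.45) = 4.8525, v(0.1) = 6.31, v(0.65) = 8.3725, v(1.2) = 11.04, v(1.75) = 14.3125, v(2.3) = 18.19, v(2.85) = 22.6725, v(3.4) = 27.76, v(3.95) = 33.4525.
Sum = Δs · [v(-1) + v(-0.45) + v(0.1) + ...].
Sum = 83.029375.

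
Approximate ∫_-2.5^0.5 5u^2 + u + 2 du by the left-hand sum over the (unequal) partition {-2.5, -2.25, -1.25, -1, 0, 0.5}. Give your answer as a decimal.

41.890625

Subinterval widths: 0.25, 1, 0.25, 1, 0.5.
Left endpoints: -2.5, -2.25, -1.25, -1, 0.
f(-2.5) = 30.75, f(-2.25) = 25.0625, f(-1.25) = 8.5625, f(-1) = 6, f(0) = 2.
Sum = Σ Δu_i · f(u_i).
Sum = 41.890625.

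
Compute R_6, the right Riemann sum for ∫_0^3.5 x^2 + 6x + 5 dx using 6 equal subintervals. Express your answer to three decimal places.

78.438

Δx = (3.5 − 0)/6 = 7/12.
Right endpoints: 7/12, 7/6, 1.75, 7/3, 35/12, 3.5.
f(7/12) = 1273/144, f(7/6) = 481/36, f(1.75) = 18.5625, f(7/3) = 220/9, f(35/12) = 4465/144, f(3.5) = 38.25.
Sum = Δx · [f(7/12) + f(7/6) + f(1.75) + ...].
Sum ≈ 78.438.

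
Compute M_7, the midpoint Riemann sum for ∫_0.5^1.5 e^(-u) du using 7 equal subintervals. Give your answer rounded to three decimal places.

Δu = (1.5 − 0.5)/7 = 1/7.
Midpoints: 4/7, 5/7, 6/7, 1, 8/7, 9/7, 10/7.
f(4/7) ≈ 0.565, f(5/7) ≈ 0.490, f(6/7) ≈ 0.424, f(1) ≈ 0.368, f(8/7) ≈ 0.319, f(9/7) ≈ 0.276, f(10/7) ≈ 0.240.
Sum = Δu · [f(4/7) + f(5/7) + f(6/7) + ...].
Sum ≈ 0.383.

0.383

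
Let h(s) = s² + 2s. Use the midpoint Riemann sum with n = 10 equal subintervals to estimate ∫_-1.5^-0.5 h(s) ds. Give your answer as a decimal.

-0.9175

Δs = (-0.5 − (-1.5))/10 = 0.1.
Midpoints: -1.45, -1.35, -1.25, -1.15, -1.05, -0.95, -0.85, -0.75, -0.65, -0.55.
h(-1.45) = -0.7975, h(-1.35) = -0.8775, h(-1.25) = -0.9375, h(-1.15) = -0.9775, h(-1.05) = -0.9975, h(-0.95) = -0.9975, h(-0.85) = -0.9775, h(-0.75) = -0.9375, h(-0.65) = -0.8775, h(-0.55) = -0.7975.
Sum = Δs · [h(-1.45) + h(-1.35) + h(-1.25) + ...].
Sum = -0.9175.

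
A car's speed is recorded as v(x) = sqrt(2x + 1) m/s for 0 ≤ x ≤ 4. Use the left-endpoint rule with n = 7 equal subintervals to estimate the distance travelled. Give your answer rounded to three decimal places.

Δx = (4 − 0)/7 = 4/7.
Left endpoints: 0, 4/7, 8/7, 12/7, 16/7, 20/7, 24/7.
v(0) ≈ 1.000, v(4/7) ≈ 1.464, v(8/7) ≈ 1.813, v(12/7) ≈ 2.104, v(16/7) ≈ 2.360, v(20/7) ≈ 2.591, v(24/7) ≈ 2.803.
Sum = Δx · [v(0) + v(4/7) + v(8/7) + ...].
Sum ≈ 8.077.

8.077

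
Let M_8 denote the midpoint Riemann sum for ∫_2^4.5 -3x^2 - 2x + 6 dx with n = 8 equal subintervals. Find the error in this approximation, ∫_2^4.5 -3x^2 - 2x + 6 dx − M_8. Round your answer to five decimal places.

-0.06104

Exact integral: ∫_2^4.5 f(x) dx = -84.375.
M_8 ≈ -84.3139648.
Error ≈ -84.375 − (-84.3139648) ≈ -0.06104.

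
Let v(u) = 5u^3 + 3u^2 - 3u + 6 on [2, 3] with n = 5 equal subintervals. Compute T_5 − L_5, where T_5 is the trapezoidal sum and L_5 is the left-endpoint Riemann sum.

T_5 = 99.02.
L_5 = 88.32.
T_5 − L_5 = 10.7.

10.7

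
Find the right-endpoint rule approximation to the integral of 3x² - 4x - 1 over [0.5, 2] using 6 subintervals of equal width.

Δx = (2 − 0.5)/6 = 0.25.
Right endpoints: 0.75, 1, 1.25, 1.5, 1.75, 2.
f(0.75) = -2.3125, f(1) = -2, f(1.25) = -1.3125, f(1.5) = -0.25, f(1.75) = 1.1875, f(2) = 3.
Sum = Δx · [f(0.75) + f(1) + f(1.25) + ...].
Sum = -0.421875.

-0.421875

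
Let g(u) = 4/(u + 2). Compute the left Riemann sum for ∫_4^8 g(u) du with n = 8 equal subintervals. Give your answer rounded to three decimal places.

Δu = (8 − 4)/8 = 0.5.
Left endpoints: 4, 4.5, 5, 5.5, 6, 6.5, 7, 7.5.
g(4) = 2/3, g(4.5) = 8/13, g(5) = 4/7, g(5.5) = 8/15, g(6) = 0.5, g(6.5) = 8/17, g(7) = 4/9, g(7.5) = 8/19.
Sum = Δu · [g(4) + g(4.5) + g(5) + ...].
Sum ≈ 2.111.

2.111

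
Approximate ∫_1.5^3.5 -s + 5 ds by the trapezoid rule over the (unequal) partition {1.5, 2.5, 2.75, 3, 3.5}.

Subinterval widths: 1, 0.25, 0.25, 0.5.
f(1.5) = 3.5, f(2.5) = 2.5, f(2.75) = 2.25, f(3) = 2, f(3.5) = 1.5.
On each subinterval the trapezoid contributes (Δs_i/2)·[f(s_{i-1}) + f(s_i)].
Sum = 5.

5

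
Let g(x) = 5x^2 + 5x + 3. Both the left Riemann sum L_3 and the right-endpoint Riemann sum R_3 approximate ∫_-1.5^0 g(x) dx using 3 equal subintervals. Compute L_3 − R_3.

1.875

L_3 = 5.75.
R_3 = 3.875.
L_3 − R_3 = 1.875.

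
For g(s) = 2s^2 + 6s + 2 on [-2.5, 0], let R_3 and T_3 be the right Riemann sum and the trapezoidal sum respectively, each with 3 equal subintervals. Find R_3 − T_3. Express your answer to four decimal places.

R_3 ≈ -1.712963.
T_3 ≈ -2.754630.
R_3 − T_3 ≈ 1.0417.

1.0417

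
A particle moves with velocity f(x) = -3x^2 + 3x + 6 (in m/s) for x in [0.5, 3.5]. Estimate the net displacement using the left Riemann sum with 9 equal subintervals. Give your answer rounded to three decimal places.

-2.417

Δx = (3.5 − 0.5)/9 = 1/3.
Left endpoints: 0.5, 5/6, 7/6, 1.5, 11/6, 13/6, 2.5, 17/6, 19/6.
f(0.5) = 6.75, f(5/6) = 77/12, f(7/6) = 65/12, f(1.5) = 3.75, f(11/6) = 17/12, f(13/6) = -19/12, f(2.5) = -5.25, f(17/6) = -115/12, f(19/6) = -175/12.
Sum = Δx · [f(0.5) + f(5/6) + f(7/6) + ...].
Sum ≈ -2.417.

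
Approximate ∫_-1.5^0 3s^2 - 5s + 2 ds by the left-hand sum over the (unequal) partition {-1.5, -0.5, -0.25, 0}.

Subinterval widths: 1, 0.25, 0.25.
Left endpoints: -1.5, -0.5, -0.25.
f(-1.5) = 16.25, f(-0.5) = 5.25, f(-0.25) = 3.4375.
Sum = Σ Δs_i · f(s_i).
Sum = 18.421875.

18.421875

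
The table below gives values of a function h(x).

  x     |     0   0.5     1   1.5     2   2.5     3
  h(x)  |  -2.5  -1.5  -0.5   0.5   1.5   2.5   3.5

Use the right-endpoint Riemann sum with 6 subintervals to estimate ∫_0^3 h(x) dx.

3

Δx = 0.5.
Sum = 0.5·[(-1.5) + (-0.5) + 0.5 + 1.5 + 2.5 + 3.5] = 3.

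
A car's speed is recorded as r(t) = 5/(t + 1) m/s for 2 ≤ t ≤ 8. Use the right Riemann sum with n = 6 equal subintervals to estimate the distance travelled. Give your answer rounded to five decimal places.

Δt = (8 − 2)/6 = 1.
Right endpoints: 3, 4, 5, 6, 7, 8.
r(3) = 1.25, r(4) = 1, r(5) = 5/6, r(6) = 5/7, r(7) = 0.625, r(8) = 5/9.
Sum = Δt · [r(3) + r(4) + r(5) + ...].
Sum ≈ 4.97817.

4.97817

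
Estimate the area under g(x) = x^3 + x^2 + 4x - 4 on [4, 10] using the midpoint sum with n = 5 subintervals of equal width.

2876.16

Δx = (10 − 4)/5 = 1.2.
Midpoints: 4.6, 5.8, 7, 8.2, 9.4.
g(4.6) = 132.896, g(5.8) = 247.952, g(7) = 416, g(8.2) = 647.408, g(9.4) = 952.544.
Sum = Δx · [g(4.6) + g(5.8) + g(7) + g(8.2) + g(9.4)].
Sum = 2876.16.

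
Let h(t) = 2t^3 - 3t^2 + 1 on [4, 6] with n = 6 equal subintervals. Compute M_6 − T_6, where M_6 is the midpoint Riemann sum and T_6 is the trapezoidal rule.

-1.5

M_6 = 369.5.
T_6 = 371.
M_6 − T_6 = -1.5.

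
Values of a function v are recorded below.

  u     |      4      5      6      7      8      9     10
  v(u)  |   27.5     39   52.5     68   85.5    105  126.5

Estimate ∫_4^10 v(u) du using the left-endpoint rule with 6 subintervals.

Δu = 1.
Sum = 1·[27.5 + 39 + 52.5 + 68 + 85.5 + 105] = 377.5.

377.5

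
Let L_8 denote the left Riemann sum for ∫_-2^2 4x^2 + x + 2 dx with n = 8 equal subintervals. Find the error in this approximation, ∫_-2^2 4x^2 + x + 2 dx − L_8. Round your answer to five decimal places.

Exact integral: ∫_-2^2 f(x) dx ≈ 29.3333333.
L_8 = 29.
Error ≈ 29.3333333 − 29 ≈ 0.33333.

0.33333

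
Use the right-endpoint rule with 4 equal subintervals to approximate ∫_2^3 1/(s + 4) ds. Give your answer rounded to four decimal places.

Δs = (3 − 2)/4 = 0.25.
Right endpoints: 2.25, 2.5, 2.75, 3.
f(2.25) = 0.16, f(2.5) = 2/13, f(2.75) = 4/27, f(3) = 1/7.
Sum = Δs · [f(2.25) + f(2.5) + f(2.75) + f(3)].
Sum ≈ 0.1512.

0.1512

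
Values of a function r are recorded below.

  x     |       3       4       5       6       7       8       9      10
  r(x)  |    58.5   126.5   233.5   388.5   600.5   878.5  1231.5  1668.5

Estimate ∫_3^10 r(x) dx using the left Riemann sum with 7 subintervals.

Δx = 1.
Sum = 1·[58.5 + 126.5 + 233.5 + 388.5 + 600.5 + 878.5 + 1231.5] = 3517.5.

3517.5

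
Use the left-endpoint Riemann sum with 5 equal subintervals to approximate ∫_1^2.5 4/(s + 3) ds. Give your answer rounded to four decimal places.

Δs = (2.5 − 1)/5 = 0.3.
Left endpoints: 1, 1.3, 1.6, 1.9, 2.2.
f(1) = 1, f(1.3) = 40/43, f(1.6) = 20/23, f(1.9) = 40/49, f(2.2) = 10/13.
Sum = Δs · [f(1) + f(1.3) + f(1.6) + f(1.9) + f(2.2)].
Sum ≈ 1.3156.

1.3156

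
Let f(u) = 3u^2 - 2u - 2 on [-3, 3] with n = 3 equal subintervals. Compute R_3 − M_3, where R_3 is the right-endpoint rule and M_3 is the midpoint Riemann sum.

R_3 = 42.
M_3 = 36.
R_3 − M_3 = 6.

6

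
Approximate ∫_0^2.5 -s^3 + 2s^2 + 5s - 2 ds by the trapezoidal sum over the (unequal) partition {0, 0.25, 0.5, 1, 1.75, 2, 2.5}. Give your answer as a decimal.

11.01953125

Subinterval widths: 0.25, 0.25, 0.5, 0.75, 0.25, 0.5.
f(0) = -2, f(0.25) = -0.640625, f(0.5) = 0.875, f(1) = 4, f(1.75) = 7.515625, f(2) = 8, f(2.5) = 7.375.
On each subinterval the trapezoid contributes (Δs_i/2)·[f(s_{i-1}) + f(s_i)].
Sum = 11.01953125.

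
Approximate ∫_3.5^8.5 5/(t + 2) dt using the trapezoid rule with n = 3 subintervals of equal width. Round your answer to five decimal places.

Δt = (8.5 − 3.5)/3 = 5/3.
f(3.5) = 10/11, f(31/6) = 30/43, f(41/6) = 30/53, f(8.5) = 10/21.
T_3 = (Δt/2)·[f(t_0) + 2f(t_1) + 2f(t_2) + f(t_3)].
Sum ≈ 3.26059.

3.26059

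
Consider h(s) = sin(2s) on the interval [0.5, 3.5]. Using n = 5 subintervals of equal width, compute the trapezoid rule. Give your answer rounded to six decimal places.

-0.093665

Δs = (3.5 − 0.5)/5 = 0.6.
h(0.5) ≈ 0.841471, h(1.1) ≈ 0.808496, h(1.7) ≈ -0.255541, h(2.3) ≈ -0.993691, h(2.9) ≈ -0.464602, h(3.5) ≈ 0.656987.
T_5 = (Δs/2)·[h(s_0) + 2h(s_1) + ... + 2h(s_{4}) + h(s_5)].
Sum ≈ -0.093665.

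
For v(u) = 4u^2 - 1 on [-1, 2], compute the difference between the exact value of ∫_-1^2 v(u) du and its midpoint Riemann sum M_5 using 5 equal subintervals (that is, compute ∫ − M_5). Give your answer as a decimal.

Exact integral: ∫_-1^2 v(u) du = 9.
M_5 = 8.64.
Error = 9 − 8.64 = 0.36.

0.36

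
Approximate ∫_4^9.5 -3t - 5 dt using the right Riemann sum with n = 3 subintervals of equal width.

Δt = (9.5 − 4)/3 = 11/6.
Right endpoints: 35/6, 23/3, 9.5.
f(35/6) = -22.5, f(23/3) = -28, f(9.5) = -33.5.
Sum = Δt · [f(35/6) + f(23/3) + f(9.5)].
Sum = -154.

-154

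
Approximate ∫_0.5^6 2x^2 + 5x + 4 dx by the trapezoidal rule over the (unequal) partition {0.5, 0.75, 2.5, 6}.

Subinterval widths: 0.25, 1.75, 3.5.
f(0.5) = 7, f(0.75) = 8.875, f(2.5) = 29, f(6) = 106.
On each subinterval the trapezoid contributes (Δx_i/2)·[f(x_{i-1}) + f(x_i)].
Sum = 271.375.

271.375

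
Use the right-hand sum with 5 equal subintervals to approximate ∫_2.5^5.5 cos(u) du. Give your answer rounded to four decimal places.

Δu = (5.5 − 2.5)/5 = 0.6.
Right endpoints: 3.1, 3.7, 4.3, 4.9, 5.5.
f(3.1) ≈ -0.9991, f(3.7) ≈ -0.8481, f(4.3) ≈ -0.4008, f(4.9) ≈ 0.1865, f(5.5) ≈ 0.7087.
Sum = Δu · [f(3.1) + f(3.7) + f(4.3) + f(4.9) + f(5.5)].
Sum ≈ -0.8117.

-0.8117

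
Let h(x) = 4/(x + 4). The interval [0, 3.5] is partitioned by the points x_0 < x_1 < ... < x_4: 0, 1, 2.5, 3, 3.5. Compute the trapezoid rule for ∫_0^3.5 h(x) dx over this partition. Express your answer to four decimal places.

2.5344

Subinterval widths: 1, 1.5, 0.5, 0.5.
h(0) = 1, h(1) = 0.8, h(2.5) = 8/13, h(3) = 4/7, h(3.5) = 8/15.
On each subinterval the trapezoid contributes (Δx_i/2)·[h(x_{i-1}) + h(x_i)].
Sum ≈ 2.5344.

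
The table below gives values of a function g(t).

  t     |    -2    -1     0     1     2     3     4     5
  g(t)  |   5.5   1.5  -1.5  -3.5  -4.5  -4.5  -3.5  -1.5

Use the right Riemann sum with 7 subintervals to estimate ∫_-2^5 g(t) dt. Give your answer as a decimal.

-17.5

Δt = 1.
Sum = 1·[1.5 + (-1.5) + (-3.5) + (-4.5) + (-4.5) + (-3.5) + (-1.5)] = -17.5.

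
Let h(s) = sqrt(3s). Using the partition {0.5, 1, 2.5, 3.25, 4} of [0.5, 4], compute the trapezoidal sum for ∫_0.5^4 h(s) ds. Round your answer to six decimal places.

8.760089

Subinterval widths: 0.5, 1.5, 0.75, 0.75.
h(0.5) ≈ 1.224745, h(1) ≈ 1.732051, h(2.5) ≈ 2.738613, h(3.25) ≈ 3.122499, h(4) ≈ 3.464102.
On each subinterval the trapezoid contributes (Δs_i/2)·[h(s_{i-1}) + h(s_i)].
Sum ≈ 8.760089.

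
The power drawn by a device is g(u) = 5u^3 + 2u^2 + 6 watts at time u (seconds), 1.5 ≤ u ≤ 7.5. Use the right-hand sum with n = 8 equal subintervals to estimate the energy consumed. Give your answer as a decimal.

5128.03125

Δu = (7.5 − 1.5)/8 = 0.75.
Right endpoints: 2.25, 3, 3.75, 4.5, 5.25, 6, 6.75, 7.5.
g(2.25) = 73.078125, g(3) = 159, g(3.75) = 297.796875, g(4.5) = 502.125, g(5.25) = 784.640625, g(6) = 1158, g(6.75) = 1634.859375, g(7.5) = 2227.875.
Sum = Δu · [g(2.25) + g(3) + g(3.75) + ...].
Sum = 5128.03125.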